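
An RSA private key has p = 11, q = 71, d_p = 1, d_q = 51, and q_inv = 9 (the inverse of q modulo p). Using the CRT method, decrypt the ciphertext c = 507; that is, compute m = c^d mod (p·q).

m₁ = c^(d_p) mod p: c ≡ 1 (mod 11), and 1^1 mod 11 = 1.
m₂ = c^(d_q) mod q: c ≡ 10 (mod 71), and 10^51 mod 71 = 15.
h = q_inv·(m₁ − m₂) mod p = 9·(1 − 15) mod 11 = 6.
m = m₂ + h·q = 15 + 6·71 = 441.

441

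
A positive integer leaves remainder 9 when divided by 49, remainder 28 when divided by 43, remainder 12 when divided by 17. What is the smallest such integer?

10348

From k ≡ 9 (mod 49) write k = 9 + 49t. Substituting into k ≡ 28 (mod 43) gives 49t ≡ 19 (mod 43), and since 6⁻¹ ≡ 36 (mod 43), t ≡ 39. Hence k ≡ 9 + 49·39 = 1920 (mod 2107).
From k ≡ 1920 (mod 2107) write k = 1920 + 2107t. Substituting into k ≡ 12 (mod 17) gives 2107t ≡ 13 (mod 17), and since 16⁻¹ ≡ 16 (mod 17), t ≡ 4. Hence k ≡ 1920 + 2107·4 = 10348 (mod 35819).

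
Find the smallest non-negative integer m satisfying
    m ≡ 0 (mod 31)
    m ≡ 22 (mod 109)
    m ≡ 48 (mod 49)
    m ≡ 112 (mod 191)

26121654

From m ≡ 0 (mod 31) write m = 0 + 31t. Substituting into m ≡ 22 (mod 109) gives 31t ≡ 22 (mod 109), and since 31⁻¹ ≡ 102 (mod 109), t ≡ 64. Hence m ≡ 0 + 31·64 = 1984 (mod 3379).
From m ≡ 1984 (mod 3379) write m = 1984 + 3379t. Substituting into m ≡ 48 (mod 49) gives 3379t ≡ 24 (mod 49), and since 47⁻¹ ≡ 24 (mod 49), t ≡ 37. Hence m ≡ 1984 + 3379·37 = 127007 (mod 165571).
From m ≡ 127007 (mod 165571) write m = 127007 + 165571t. Substituting into m ≡ 112 (mod 191) gives 165571t ≡ 120 (mod 191), and since 165⁻¹ ≡ 22 (mod 191), t ≡ 157. Hence m ≡ 127007 + 165571·157 = 26121654 (mod 31624061).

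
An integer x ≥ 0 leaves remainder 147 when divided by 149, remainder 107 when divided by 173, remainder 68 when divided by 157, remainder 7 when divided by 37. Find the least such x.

The moduli are pairwise coprime; N = 149·173·157·37 = 149738593.
N/149 = 1004957; 1004957 ≡ 101 (mod 149); 101·90 ≡ 1, so inverse 90.
N/173 = 865541; 865541 ≡ 22 (mod 173); 22·118 ≡ 1, so inverse 118.
N/157 = 953749; 953749 ≡ 131 (mod 157); 131·6 ≡ 1, so inverse 6.
N/37 = 4046989; 4046989 ≡ 3 (mod 37); 3·25 ≡ 1, so inverse 25.
x ≡ 147·1004957·90 + 107·865541·118 + 68·953749·6 + 7·4046989·25 = 25321254443.
25321254443 mod 149738593 = 15432226.

15432226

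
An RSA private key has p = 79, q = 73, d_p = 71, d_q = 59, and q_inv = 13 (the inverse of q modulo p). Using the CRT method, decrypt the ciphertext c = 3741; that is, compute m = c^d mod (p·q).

3467

m₁ = c^(d_p) mod p: c ≡ 28 (mod 79), and 28^71 mod 79 = 70.
m₂ = c^(d_q) mod q: c ≡ 18 (mod 73), and 18^59 mod 73 = 36.
h = q_inv·(m₁ − m₂) mod p = 13·(70 − 36) mod 79 = 47.
m = m₂ + h·q = 36 + 47·73 = 3467.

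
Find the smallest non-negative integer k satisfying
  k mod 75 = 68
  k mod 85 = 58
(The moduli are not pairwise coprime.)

143

gcd(75, 85) = 5 and 5 | (58 − 68), so the pair is consistent; merging gives k ≡ 143 (mod 1275), where 1275 = lcm(75, 85).
The solution is unique modulo lcm(75, 85) = 1275.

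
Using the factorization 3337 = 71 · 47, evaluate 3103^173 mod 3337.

Mod 71: 3103 ≡ 50; by Fermat, exponent reduces to 173 mod 70 = 33; 50^33 ≡ 19 (mod 71).
Mod 47: 3103 ≡ 1; by Fermat, exponent reduces to 173 mod 46 = 35; 1^35 ≡ 1 (mod 47).
Combine by CRT: x ≡ 19 (mod 71), x ≡ 1 (mod 47) ⇒ x ≡ 800 (mod 3337).

800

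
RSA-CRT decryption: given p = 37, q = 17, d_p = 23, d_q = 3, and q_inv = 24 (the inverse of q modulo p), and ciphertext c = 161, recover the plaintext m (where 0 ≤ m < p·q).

2

m₁ = c^(d_p) mod p: c ≡ 13 (mod 37), and 13^23 mod 37 = 2.
m₂ = c^(d_q) mod q: c ≡ 8 (mod 17), and 8^3 mod 17 = 2.
h = q_inv·(m₁ − m₂) mod p = 24·(2 − 2) mod 37 = 0.
m = m₂ + h·q = 2 + 0·17 = 2.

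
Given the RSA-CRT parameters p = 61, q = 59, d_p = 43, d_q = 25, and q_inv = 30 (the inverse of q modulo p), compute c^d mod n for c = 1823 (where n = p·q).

2861

m₁ = c^(d_p) mod p: c ≡ 54 (mod 61), and 54^43 mod 61 = 55.
m₂ = c^(d_q) mod q: c ≡ 53 (mod 59), and 53^25 mod 59 = 29.
h = q_inv·(m₁ − m₂) mod p = 30·(55 − 29) mod 61 = 48.
m = m₂ + h·q = 29 + 48·59 = 2861.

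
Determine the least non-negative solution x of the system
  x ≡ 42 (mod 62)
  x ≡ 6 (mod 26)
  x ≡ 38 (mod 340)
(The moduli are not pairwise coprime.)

82998

gcd(62, 26) = 2 and 2 | (6 − 42), so the pair is consistent; merging gives x ≡ 786 (mod 806), where 806 = lcm(62, 26).
gcd(806, 340) = 2 and 2 | (38 − 786), so the pair is consistent; merging gives x ≡ 82998 (mod 137020), where 137020 = lcm(806, 340).
The solution is unique modulo lcm(62, 26, 340) = 137020.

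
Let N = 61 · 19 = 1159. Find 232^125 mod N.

841

Mod 61: 232 ≡ 49; by Fermat, exponent reduces to 125 mod 60 = 5; 49^5 ≡ 48 (mod 61).
Mod 19: 232 ≡ 4; by Fermat, exponent reduces to 125 mod 18 = 17; 4^17 ≡ 5 (mod 19).
Combine by CRT: x ≡ 48 (mod 61), x ≡ 5 (mod 19) ⇒ x ≡ 841 (mod 1159).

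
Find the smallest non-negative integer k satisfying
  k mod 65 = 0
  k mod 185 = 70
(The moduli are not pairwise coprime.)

Combine the congruences pairwise.
gcd(65, 185) = 5 and 5 | (70 − 0), so the pair is consistent; merging gives k ≡ 1365 (mod 2405), where 2405 = lcm(65, 185).
The solution is unique modulo lcm(65, 185) = 2405.

1365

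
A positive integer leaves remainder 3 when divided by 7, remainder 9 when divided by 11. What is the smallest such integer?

Combine the congruences pairwise.
From t ≡ 3 (mod 7) write t = 3 + 7s. Substituting into t ≡ 9 (mod 11) gives 7s ≡ 6 (mod 11), and since 7⁻¹ ≡ 8 (mod 11), s ≡ 4. Hence t ≡ 3 + 7·4 = 31 (mod 77).

31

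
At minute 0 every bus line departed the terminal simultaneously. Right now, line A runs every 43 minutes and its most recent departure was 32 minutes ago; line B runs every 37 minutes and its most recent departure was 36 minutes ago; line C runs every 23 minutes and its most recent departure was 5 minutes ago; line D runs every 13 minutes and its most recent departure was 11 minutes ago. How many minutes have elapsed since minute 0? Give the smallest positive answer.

The moduli are pairwise coprime; N = 43·37·23·13 = 475709.
N/43 = 11063; 11063 ≡ 12 (mod 43); 12·18 ≡ 1, so inverse 18.
N/37 = 12857; 12857 ≡ 18 (mod 37); 18·35 ≡ 1, so inverse 35.
N/23 = 20683; 20683 ≡ 6 (mod 23); 6·4 ≡ 1, so inverse 4.
N/13 = 36593; 36593 ≡ 11 (mod 13); 11·6 ≡ 1, so inverse 6.
t ≡ 32·11063·18 + 36·12857·35 + 5·20683·4 + 11·36593·6 = 25400906.
25400906 mod 475709 = 188329.

188329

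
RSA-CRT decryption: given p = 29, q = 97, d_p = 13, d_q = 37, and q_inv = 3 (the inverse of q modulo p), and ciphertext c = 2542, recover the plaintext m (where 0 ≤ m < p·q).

m₁ = c^(d_p) mod p: c ≡ 19 (mod 29), and 19^13 mod 29 = 3.
m₂ = c^(d_q) mod q: c ≡ 20 (mod 97), and 20^37 mod 97 = 67.
h = q_inv·(m₁ − m₂) mod p = 3·(3 − 67) mod 29 = 11.
m = m₂ + h·q = 67 + 11·97 = 1134.

1134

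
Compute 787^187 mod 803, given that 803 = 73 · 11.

217

Mod 73: 787 ≡ 57; by Fermat, exponent reduces to 187 mod 72 = 43; 57^43 ≡ 71 (mod 73).
Mod 11: 787 ≡ 6; by Fermat, exponent reduces to 187 mod 10 = 7; 6^7 ≡ 8 (mod 11).
Combine by CRT: x ≡ 71 (mod 73), x ≡ 8 (mod 11) ⇒ x ≡ 217 (mod 803).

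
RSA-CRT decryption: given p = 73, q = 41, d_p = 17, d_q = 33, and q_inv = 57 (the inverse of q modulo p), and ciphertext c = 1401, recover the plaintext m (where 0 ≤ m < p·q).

m₁ = c^(d_p) mod p: c ≡ 14 (mod 73), and 14^17 mod 73 = 28.
m₂ = c^(d_q) mod q: c ≡ 7 (mod 41), and 7^33 mod 41 = 29.
h = q_inv·(m₁ − m₂) mod p = 57·(28 − 29) mod 73 = 16.
m = m₂ + h·q = 29 + 16·41 = 685.

685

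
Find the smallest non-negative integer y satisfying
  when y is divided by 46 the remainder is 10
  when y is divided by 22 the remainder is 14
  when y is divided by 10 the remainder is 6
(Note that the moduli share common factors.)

gcd(46, 22) = 2 and 2 | (14 − 10), so the pair is consistent; merging gives y ≡ 102 (mod 506), where 506 = lcm(46, 22).
gcd(506, 10) = 2 and 2 | (6 − 102), so the pair is consistent; merging gives y ≡ 2126 (mod 2530), where 2530 = lcm(506, 10).
The solution is unique modulo lcm(46, 22, 10) = 2530.

2126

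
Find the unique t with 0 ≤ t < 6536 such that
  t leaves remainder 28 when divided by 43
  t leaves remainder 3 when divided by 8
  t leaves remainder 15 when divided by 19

The moduli are pairwise coprime; N = 43·8·19 = 6536.
N/43 = 152; 152 ≡ 23 (mod 43); 23·15 ≡ 1, so inverse 15.
N/8 = 817; 817 ≡ 1 (mod 8), inverse 1.
N/19 = 344; 344 ≡ 2 (mod 19); 2·10 ≡ 1, so inverse 10.
t ≡ 28·152·15 + 3·817·1 + 15·344·10 = 117891.
117891 mod 6536 = 243.

243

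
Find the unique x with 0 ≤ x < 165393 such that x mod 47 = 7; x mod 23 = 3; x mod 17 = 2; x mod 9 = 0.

39816

From x ≡ 7 (mod 47) write x = 7 + 47t. Substituting into x ≡ 3 (mod 23) gives 47t ≡ 19 (mod 23), and since 1⁻¹ ≡ 1 (mod 23), t ≡ 19. Hence x ≡ 7 + 47·19 = 900 (mod 1081).
From x ≡ 900 (mod 1081) write x = 900 + 1081t. Substituting into x ≡ 2 (mod 17) gives 1081t ≡ 3 (mod 17), and since 10⁻¹ ≡ 12 (mod 17), t ≡ 2. Hence x ≡ 900 + 1081·2 = 3062 (mod 18377).
From x ≡ 3062 (mod 18377) write x = 3062 + 18377t. Substituting into x ≡ 0 (mod 9) gives 18377t ≡ 7 (mod 9), and since 8⁻¹ ≡ 8 (mod 9), t ≡ 2. Hence x ≡ 3062 + 18377·2 = 39816 (mod 165393).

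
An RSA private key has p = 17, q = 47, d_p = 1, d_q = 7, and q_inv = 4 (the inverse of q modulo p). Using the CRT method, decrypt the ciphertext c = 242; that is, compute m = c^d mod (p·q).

667

m₁ = c^(d_p) mod p: c ≡ 4 (mod 17), and 4^1 mod 17 = 4.
m₂ = c^(d_q) mod q: c ≡ 7 (mod 47), and 7^7 mod 47 = 9.
h = q_inv·(m₁ − m₂) mod p = 4·(4 − 9) mod 17 = 14.
m = m₂ + h·q = 9 + 14·47 = 667.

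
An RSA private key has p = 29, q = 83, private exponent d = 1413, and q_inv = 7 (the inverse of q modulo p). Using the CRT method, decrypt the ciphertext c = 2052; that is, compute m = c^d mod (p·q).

2063

d_p = d mod (p−1) = 1413 mod 28 = 13; d_q = d mod (q−1) = 19.
m₁ = c^(d_p) mod p: c ≡ 22 (mod 29), and 22^13 mod 29 = 4.
m₂ = c^(d_q) mod q: c ≡ 60 (mod 83), and 60^19 mod 83 = 71.
h = q_inv·(m₁ − m₂) mod p = 7·(4 − 71) mod 29 = 24.
m = m₂ + h·q = 71 + 24·83 = 2063.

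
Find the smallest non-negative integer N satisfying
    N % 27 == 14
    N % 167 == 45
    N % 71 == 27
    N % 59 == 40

11671007

From N ≡ 14 (mod 27) write N = 14 + 27t. Substituting into N ≡ 45 (mod 167) gives 27t ≡ 31 (mod 167), and since 27⁻¹ ≡ 99 (mod 167), t ≡ 63. Hence N ≡ 14 + 27·63 = 1715 (mod 4509).
From N ≡ 1715 (mod 4509) write N = 1715 + 4509t. Substituting into N ≡ 27 (mod 71) gives 4509t ≡ 16 (mod 71), and since 36⁻¹ ≡ 2 (mod 71), t ≡ 32. Hence N ≡ 1715 + 4509·32 = 146003 (mod 320139).
From N ≡ 146003 (mod 320139) write N = 146003 + 320139t. Substituting into N ≡ 40 (mod 59) gives 320139t ≡ 3 (mod 59), and since 5⁻¹ ≡ 12 (mod 59), t ≡ 36. Hence N ≡ 146003 + 320139·36 = 11671007 (mod 18888201).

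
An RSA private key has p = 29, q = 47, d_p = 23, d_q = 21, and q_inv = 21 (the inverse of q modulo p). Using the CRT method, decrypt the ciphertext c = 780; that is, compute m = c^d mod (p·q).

m₁ = c^(d_p) mod p: c ≡ 26 (mod 29), and 26^23 mod 29 = 21.
m₂ = c^(d_q) mod q: c ≡ 28 (mod 47), and 28^21 mod 47 = 25.
h = q_inv·(m₁ − m₂) mod p = 21·(21 − 25) mod 29 = 3.
m = m₂ + h·q = 25 + 3·47 = 166.

166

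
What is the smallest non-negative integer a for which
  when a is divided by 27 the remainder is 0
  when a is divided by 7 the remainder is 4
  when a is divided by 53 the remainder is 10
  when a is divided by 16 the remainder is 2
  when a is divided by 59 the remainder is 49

The moduli are pairwise coprime; N = 27·7·53·16·59 = 9456048.
N/27 = 350224; 350224 ≡ 7 (mod 27); 7·4 ≡ 1, so inverse 4.
N/7 = 1350864; 1350864 ≡ 4 (mod 7); 4·2 ≡ 1, so inverse 2.
N/53 = 178416; 178416 ≡ 18 (mod 53); 18·3 ≡ 1, so inverse 3.
N/16 = 591003; 591003 ≡ 11 (mod 16); 11·3 ≡ 1, so inverse 3.
N/59 = 160272; 160272 ≡ 28 (mod 59); 28·19 ≡ 1, so inverse 19.
a ≡ 0·350224·4 + 4·1350864·2 + 10·178416·3 + 2·591003·3 + 49·160272·19 = 168918642.
168918642 mod 9456048 = 8165826.

8165826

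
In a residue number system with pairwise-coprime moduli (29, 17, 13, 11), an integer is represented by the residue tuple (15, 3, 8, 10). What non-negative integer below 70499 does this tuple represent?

The moduli are pairwise coprime; N = 29·17·13·11 = 70499.
N/29 = 2431; 2431 ≡ 24 (mod 29); 24·23 ≡ 1, so inverse 23.
N/17 = 4147; 4147 ≡ 16 (mod 17); 16·16 ≡ 1, so inverse 16.
N/13 = 5423; 5423 ≡ 2 (mod 13); 2·7 ≡ 1, so inverse 7.
N/11 = 6409; 6409 ≡ 7 (mod 11); 7·8 ≡ 1, so inverse 8.
x ≡ 15·2431·23 + 3·4147·16 + 8·5423·7 + 10·6409·8 = 1854159.
1854159 mod 70499 = 21185.

21185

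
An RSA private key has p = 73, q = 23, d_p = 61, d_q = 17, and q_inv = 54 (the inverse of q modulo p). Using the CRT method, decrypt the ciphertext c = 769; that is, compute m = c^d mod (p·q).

132

m₁ = c^(d_p) mod p: c ≡ 39 (mod 73), and 39^61 mod 73 = 59.
m₂ = c^(d_q) mod q: c ≡ 10 (mod 23), and 10^17 mod 23 = 17.
h = q_inv·(m₁ − m₂) mod p = 54·(59 − 17) mod 73 = 5.
m = m₂ + h·q = 17 + 5·23 = 132.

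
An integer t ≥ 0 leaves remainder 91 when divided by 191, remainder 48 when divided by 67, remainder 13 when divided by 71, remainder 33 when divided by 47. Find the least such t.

From t ≡ 91 (mod 191) write t = 91 + 191s. Substituting into t ≡ 48 (mod 67) gives 191s ≡ 24 (mod 67), and since 57⁻¹ ≡ 20 (mod 67), s ≡ 11. Hence t ≡ 91 + 191·11 = 2192 (mod 12797).
From t ≡ 2192 (mod 12797) write t = 2192 + 12797s. Substituting into t ≡ 13 (mod 71) gives 12797s ≡ 22 (mod 71), and since 17⁻¹ ≡ 46 (mod 71), s ≡ 18. Hence t ≡ 2192 + 12797·18 = 232538 (mod 908587).
From t ≡ 232538 (mod 908587) write t = 232538 + 908587s. Substituting into t ≡ 33 (mod 47) gives 908587s ≡ 4 (mod 47), and since 30⁻¹ ≡ 11 (mod 47), s ≡ 44. Hence t ≡ 232538 + 908587·44 = 40210366 (mod 42703589).

40210366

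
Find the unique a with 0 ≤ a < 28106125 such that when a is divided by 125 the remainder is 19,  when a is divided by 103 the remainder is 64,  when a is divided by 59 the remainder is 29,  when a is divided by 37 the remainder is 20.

Combine the congruences pairwise.
From a ≡ 19 (mod 125) write a = 19 + 125t. Substituting into a ≡ 64 (mod 103) gives 125t ≡ 45 (mod 103), and since 22⁻¹ ≡ 89 (mod 103), t ≡ 91. Hence a ≡ 19 + 125·91 = 11394 (mod 12875).
From a ≡ 11394 (mod 12875) write a = 11394 + 12875t. Substituting into a ≡ 29 (mod 59) gives 12875t ≡ 22 (mod 59), and since 13⁻¹ ≡ 50 (mod 59), t ≡ 38. Hence a ≡ 11394 + 12875·38 = 500644 (mod 759625).
From a ≡ 500644 (mod 759625) write a = 500644 + 759625t. Substituting into a ≡ 20 (mod 37) gives 759625t ≡ 23 (mod 37), and since 15⁻¹ ≡ 5 (mod 37), t ≡ 4. Hence a ≡ 500644 + 759625·4 = 3539144 (mod 28106125).

3539144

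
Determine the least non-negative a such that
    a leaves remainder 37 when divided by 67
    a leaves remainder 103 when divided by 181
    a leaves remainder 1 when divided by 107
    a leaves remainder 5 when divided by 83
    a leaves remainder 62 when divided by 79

The moduli are pairwise coprime; N = 67·181·107·83·79 = 8508291073.
N/67 = 126989419; 126989419 ≡ 31 (mod 67); 31·13 ≡ 1, so inverse 13.
N/181 = 47007133; 47007133 ≡ 166 (mod 181); 166·12 ≡ 1, so inverse 12.
N/107 = 79516739; 79516739 ≡ 10 (mod 107); 10·75 ≡ 1, so inverse 75.
N/83 = 102509531; 102509531 ≡ 49 (mod 83); 49·61 ≡ 1, so inverse 61.
N/79 = 107699887; 107699887 ≡ 56 (mod 79); 56·24 ≡ 1, so inverse 24.
a ≡ 37·126989419·13 + 103·47007133·12 + 1·79516739·75 + 5·102509531·61 + 62·107699887·24 = 316669321163.
316669321163 mod 8508291073 = 1862551462.

1862551462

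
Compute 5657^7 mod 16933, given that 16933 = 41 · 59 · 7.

Mod 41: 5657 ≡ 40; 40^7 ≡ 40 (mod 41).
Mod 59: 5657 ≡ 52; 52^7 ≡ 38 (mod 59).
Mod 7: 5657 ≡ 1; by Fermat, exponent reduces to 7 mod 6 = 1; 1^1 ≡ 1 (mod 7).
Combine by CRT: x ≡ 40 (mod 41), x ≡ 38 (mod 59), x ≡ 1 (mod 7) ⇒ x ≡ 1926 (mod 16933).

1926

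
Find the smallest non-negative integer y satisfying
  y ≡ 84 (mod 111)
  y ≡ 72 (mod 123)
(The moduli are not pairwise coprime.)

195

gcd(111, 123) = 3 and 3 | (72 − 84), so the pair is consistent; merging gives y ≡ 195 (mod 4551), where 4551 = lcm(111, 123).
The solution is unique modulo lcm(111, 123) = 4551.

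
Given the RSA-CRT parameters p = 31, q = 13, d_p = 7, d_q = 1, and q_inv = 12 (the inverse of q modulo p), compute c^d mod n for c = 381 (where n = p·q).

m₁ = c^(d_p) mod p: c ≡ 9 (mod 31), and 9^7 mod 31 = 10.
m₂ = c^(d_q) mod q: c ≡ 4 (mod 13), and 4^1 mod 13 = 4.
h = q_inv·(m₁ − m₂) mod p = 12·(10 − 4) mod 31 = 10.
m = m₂ + h·q = 4 + 10·13 = 134.

134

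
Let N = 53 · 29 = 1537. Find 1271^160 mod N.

Mod 53: 1271 ≡ 52; by Fermat, exponent reduces to 160 mod 52 = 4; 52^4 ≡ 1 (mod 53).
Mod 29: 1271 ≡ 24; by Fermat, exponent reduces to 160 mod 28 = 20; 24^20 ≡ 23 (mod 29).
Combine by CRT: x ≡ 1 (mod 53), x ≡ 23 (mod 29) ⇒ x ≡ 690 (mod 1537).

690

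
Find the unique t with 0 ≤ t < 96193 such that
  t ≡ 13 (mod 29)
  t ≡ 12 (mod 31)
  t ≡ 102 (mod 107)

46326

The moduli are pairwise coprime; N = 29·31·107 = 96193.
N/29 = 3317; 3317 ≡ 11 (mod 29); 11·8 ≡ 1, so inverse 8.
N/31 = 3103; 3103 ≡ 3 (mod 31); 3·21 ≡ 1, so inverse 21.
N/107 = 899; 899 ≡ 43 (mod 107); 43·5 ≡ 1, so inverse 5.
t ≡ 13·3317·8 + 12·3103·21 + 102·899·5 = 1585414.
1585414 mod 96193 = 46326.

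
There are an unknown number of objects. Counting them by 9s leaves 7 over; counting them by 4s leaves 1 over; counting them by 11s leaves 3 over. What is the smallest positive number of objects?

The moduli are pairwise coprime; M = 9·4·11 = 396.
M/9 = 44; 44 ≡ 8 (mod 9); 8·8 ≡ 1, so inverse 8.
M/4 = 99; 99 ≡ 3 (mod 4); 3·3 ≡ 1, so inverse 3.
M/11 = 36; 36 ≡ 3 (mod 11); 3·4 ≡ 1, so inverse 4.
N ≡ 7·44·8 + 1·99·3 + 3·36·4 = 3193.
3193 mod 396 = 25.

25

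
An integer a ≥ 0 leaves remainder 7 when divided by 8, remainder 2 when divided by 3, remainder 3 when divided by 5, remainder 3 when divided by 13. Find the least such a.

263

The moduli are pairwise coprime; N = 8·3·5·13 = 1560.
N/8 = 195; 195 ≡ 3 (mod 8); 3·3 ≡ 1, so inverse 3.
N/3 = 520; 520 ≡ 1 (mod 3), inverse 1.
N/5 = 312; 312 ≡ 2 (mod 5); 2·3 ≡ 1, so inverse 3.
N/13 = 120; 120 ≡ 3 (mod 13); 3·9 ≡ 1, so inverse 9.
a ≡ 7·195·3 + 2·520·1 + 3·312·3 + 3·120·9 = 11183.
11183 mod 1560 = 263.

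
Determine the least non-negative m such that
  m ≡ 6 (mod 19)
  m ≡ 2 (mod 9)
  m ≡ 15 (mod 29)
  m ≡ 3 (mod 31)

152120

The moduli are pairwise coprime; N = 19·9·29·31 = 153729.
N/19 = 8091; 8091 ≡ 16 (mod 19); 16·6 ≡ 1, so inverse 6.
N/9 = 17081; 17081 ≡ 8 (mod 9); 8·8 ≡ 1, so inverse 8.
N/29 = 5301; 5301 ≡ 23 (mod 29); 23·24 ≡ 1, so inverse 24.
N/31 = 4959; 4959 ≡ 30 (mod 31); 30·30 ≡ 1, so inverse 30.
m ≡ 6·8091·6 + 2·17081·8 + 15·5301·24 + 3·4959·30 = 2919242.
2919242 mod 153729 = 152120.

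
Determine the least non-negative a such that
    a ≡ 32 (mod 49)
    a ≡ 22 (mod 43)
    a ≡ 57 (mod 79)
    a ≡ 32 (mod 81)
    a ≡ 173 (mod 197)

1658657039

The moduli are pairwise coprime; N = 49·43·79·81·197 = 2656090521.
N/49 = 54205929; 54205929 ≡ 22 (mod 49); 22·29 ≡ 1, so inverse 29.
N/43 = 61769547; 61769547 ≡ 4 (mod 43); 4·11 ≡ 1, so inverse 11.
N/79 = 33621399; 33621399 ≡ 26 (mod 79); 26·76 ≡ 1, so inverse 76.
N/81 = 32791241; 32791241 ≡ 11 (mod 81); 11·59 ≡ 1, so inverse 59.
N/197 = 13482693; 13482693 ≡ 13 (mod 197); 13·91 ≡ 1, so inverse 91.
a ≡ 32·54205929·29 + 22·61769547·11 + 57·33621399·76 + 32·32791241·59 + 173·13482693·91 = 485067131861.
485067131861 mod 2656090521 = 1658657039.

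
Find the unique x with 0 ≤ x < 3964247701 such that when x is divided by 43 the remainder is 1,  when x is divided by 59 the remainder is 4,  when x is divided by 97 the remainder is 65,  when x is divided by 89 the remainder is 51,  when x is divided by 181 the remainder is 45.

1888587349

The moduli are pairwise coprime; N = 43·59·97·89·181 = 3964247701.
N/43 = 92191807; 92191807 ≡ 22 (mod 43); 22·2 ≡ 1, so inverse 2.
N/59 = 67190639; 67190639 ≡ 23 (mod 59); 23·18 ≡ 1, so inverse 18.
N/97 = 40868533; 40868533 ≡ 8 (mod 97); 8·85 ≡ 1, so inverse 85.
N/89 = 44542109; 44542109 ≡ 12 (mod 89); 12·52 ≡ 1, so inverse 52.
N/181 = 21901921; 21901921 ≡ 16 (mod 181); 16·34 ≡ 1, so inverse 34.
x ≡ 1·92191807·2 + 4·67190639·18 + 65·40868533·85 + 51·44542109·52 + 45·21901921·34 = 382456366645.
382456366645 mod 3964247701 = 1888587349.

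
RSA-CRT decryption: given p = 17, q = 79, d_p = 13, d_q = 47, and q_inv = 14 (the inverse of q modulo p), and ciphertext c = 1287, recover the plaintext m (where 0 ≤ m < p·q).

371

m₁ = c^(d_p) mod p: c ≡ 12 (mod 17), and 12^13 mod 17 = 14.
m₂ = c^(d_q) mod q: c ≡ 23 (mod 79), and 23^47 mod 79 = 55.
h = q_inv·(m₁ − m₂) mod p = 14·(14 − 55) mod 17 = 4.
m = m₂ + h·q = 55 + 4·79 = 371.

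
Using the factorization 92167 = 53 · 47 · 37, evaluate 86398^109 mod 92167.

Mod 53: 86398 ≡ 8; by Fermat, exponent reduces to 109 mod 52 = 5; 8^5 ≡ 14 (mod 53).
Mod 47: 86398 ≡ 12; by Fermat, exponent reduces to 109 mod 46 = 17; 12^17 ≡ 7 (mod 47).
Mod 37: 86398 ≡ 3; by Fermat, exponent reduces to 109 mod 36 = 1; 3^1 ≡ 3 (mod 37).
Combine by CRT: x ≡ 14 (mod 53), x ≡ 7 (mod 47), x ≡ 3 (mod 37) ⇒ x ≡ 19465 (mod 92167).

19465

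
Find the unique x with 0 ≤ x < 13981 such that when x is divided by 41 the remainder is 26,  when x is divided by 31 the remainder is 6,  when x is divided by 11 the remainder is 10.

The moduli are pairwise coprime; N = 41·31·11 = 13981.
N/41 = 341; 341 ≡ 13 (mod 41); 13·19 ≡ 1, so inverse 19.
N/31 = 451; 451 ≡ 17 (mod 31); 17·11 ≡ 1, so inverse 11.
N/11 = 1271; 1271 ≡ 6 (mod 11); 6·2 ≡ 1, so inverse 2.
x ≡ 26·341·19 + 6·451·11 + 10·1271·2 = 223640.
223640 mod 13981 = 13925.

13925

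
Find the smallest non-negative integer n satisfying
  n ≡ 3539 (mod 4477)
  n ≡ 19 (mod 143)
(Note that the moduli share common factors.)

52786

gcd(4477, 143) = 11 and 11 | (19 − 3539), so the pair is consistent; merging gives n ≡ 52786 (mod 58201), where 58201 = lcm(4477, 143).
The solution is unique modulo lcm(4477, 143) = 58201.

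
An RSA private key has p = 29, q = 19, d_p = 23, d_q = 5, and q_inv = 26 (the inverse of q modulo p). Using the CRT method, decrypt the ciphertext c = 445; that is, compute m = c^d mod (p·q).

m₁ = c^(d_p) mod p: c ≡ 10 (mod 29), and 10^23 mod 29 = 11.
m₂ = c^(d_q) mod q: c ≡ 8 (mod 19), and 8^5 mod 19 = 12.
h = q_inv·(m₁ − m₂) mod p = 26·(11 − 12) mod 29 = 3.
m = m₂ + h·q = 12 + 3·19 = 69.

69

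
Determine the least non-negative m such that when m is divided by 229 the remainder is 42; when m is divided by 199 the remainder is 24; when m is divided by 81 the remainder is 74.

473843

The moduli are pairwise coprime; N = 229·199·81 = 3691251.
N/229 = 16119; 16119 ≡ 89 (mod 229); 89·211 ≡ 1, so inverse 211.
N/199 = 18549; 18549 ≡ 42 (mod 199); 42·109 ≡ 1, so inverse 109.
N/81 = 45571; 45571 ≡ 49 (mod 81); 49·43 ≡ 1, so inverse 43.
m ≡ 42·16119·211 + 24·18549·109 + 74·45571·43 = 336377684.
336377684 mod 3691251 = 473843.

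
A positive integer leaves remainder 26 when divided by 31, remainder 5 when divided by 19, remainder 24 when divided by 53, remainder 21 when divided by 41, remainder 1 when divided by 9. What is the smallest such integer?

3929338

The moduli are pairwise coprime; N = 31·19·53·41·9 = 11519073.
N/31 = 371583; 371583 ≡ 17 (mod 31); 17·11 ≡ 1, so inverse 11.
N/19 = 606267; 606267 ≡ 15 (mod 19); 15·14 ≡ 1, so inverse 14.
N/53 = 217341; 217341 ≡ 41 (mod 53); 41·22 ≡ 1, so inverse 22.
N/41 = 280953; 280953 ≡ 21 (mod 41); 21·2 ≡ 1, so inverse 2.
N/9 = 1279897; 1279897 ≡ 7 (mod 9); 7·4 ≡ 1, so inverse 4.
a ≡ 26·371583·11 + 5·606267·14 + 24·217341·22 + 21·280953·2 + 1·1279897·4 = 280387090.
280387090 mod 11519073 = 3929338.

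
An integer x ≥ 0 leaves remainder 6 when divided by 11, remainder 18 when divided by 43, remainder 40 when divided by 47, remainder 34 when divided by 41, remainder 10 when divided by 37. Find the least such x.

The moduli are pairwise coprime; N = 11·43·47·41·37 = 33724427.
N/11 = 3065857; 3065857 ≡ 3 (mod 11); 3·4 ≡ 1, so inverse 4.
N/43 = 784289; 784289 ≡ 12 (mod 43); 12·18 ≡ 1, so inverse 18.
N/47 = 717541; 717541 ≡ 39 (mod 47); 39·41 ≡ 1, so inverse 41.
N/41 = 822547; 822547 ≡ 5 (mod 41); 5·33 ≡ 1, so inverse 33.
N/37 = 911471; 911471 ≡ 13 (mod 37); 13·20 ≡ 1, so inverse 20.
x ≡ 6·3065857·4 + 18·784289·18 + 40·717541·41 + 34·822547·33 + 10·911471·20 = 2609649378.
2609649378 mod 33724427 = 12868499.

12868499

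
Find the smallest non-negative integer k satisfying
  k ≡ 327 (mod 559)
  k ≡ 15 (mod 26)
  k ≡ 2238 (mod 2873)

240697

gcd(559, 26) = 13 and 13 | (15 − 327), so the pair is consistent; merging gives k ≡ 327 (mod 1118), where 1118 = lcm(559, 26).
gcd(1118, 2873) = 13 and 13 | (2238 − 327), so the pair is consistent; merging gives k ≡ 240697 (mod 247078), where 247078 = lcm(1118, 2873).
The solution is unique modulo lcm(559, 26, 2873) = 247078.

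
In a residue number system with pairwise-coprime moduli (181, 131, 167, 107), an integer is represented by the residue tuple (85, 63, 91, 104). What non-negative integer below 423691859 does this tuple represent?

The moduli are pairwise coprime; N = 181·131·167·107 = 423691859.
N/181 = 2340839; 2340839 ≡ 147 (mod 181); 147·165 ≡ 1, so inverse 165.
N/131 = 3234289; 3234289 ≡ 30 (mod 131); 30·83 ≡ 1, so inverse 83.
N/167 = 2537077; 2537077 ≡ 13 (mod 167); 13·90 ≡ 1, so inverse 90.
N/107 = 3959737; 3959737 ≡ 95 (mod 107); 95·98 ≡ 1, so inverse 98.
x ≡ 85·2340839·165 + 63·3234289·83 + 91·2537077·90 + 104·3959737·98 = 110878664290.
110878664290 mod 423691859 = 295089091.

295089091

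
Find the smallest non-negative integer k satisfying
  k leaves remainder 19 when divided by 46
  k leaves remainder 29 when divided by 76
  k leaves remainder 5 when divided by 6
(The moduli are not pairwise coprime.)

1169

gcd(46, 76) = 2 and 2 | (29 − 19), so the pair is consistent; merging gives k ≡ 1169 (mod 1748), where 1748 = lcm(46, 76).
gcd(1748, 6) = 2 and 2 | (5 − 1169), so the pair is consistent; merging gives k ≡ 1169 (mod 5244), where 5244 = lcm(1748, 6).
The solution is unique modulo lcm(46, 76, 6) = 5244.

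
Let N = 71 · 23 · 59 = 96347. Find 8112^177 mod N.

Mod 71: 8112 ≡ 18; by Fermat, exponent reduces to 177 mod 70 = 37; 18^37 ≡ 40 (mod 71).
Mod 23: 8112 ≡ 16; by Fermat, exponent reduces to 177 mod 22 = 1; 16^1 ≡ 16 (mod 23).
Mod 59: 8112 ≡ 29; by Fermat, exponent reduces to 177 mod 58 = 3; 29^3 ≡ 22 (mod 59).
Combine by CRT: x ≡ 40 (mod 71), x ≡ 16 (mod 23), x ≡ 22 (mod 59) ⇒ x ≡ 18784 (mod 96347).

18784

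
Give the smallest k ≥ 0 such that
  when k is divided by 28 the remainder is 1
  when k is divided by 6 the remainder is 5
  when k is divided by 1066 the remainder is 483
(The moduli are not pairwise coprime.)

12209

gcd(28, 6) = 2 and 2 | (5 − 1), so the pair is consistent; merging gives k ≡ 29 (mod 84), where 84 = lcm(28, 6).
gcd(84, 1066) = 2 and 2 | (483 − 29), so the pair is consistent; merging gives k ≡ 12209 (mod 44772), where 44772 = lcm(84, 1066).
The solution is unique modulo lcm(28, 6, 1066) = 44772.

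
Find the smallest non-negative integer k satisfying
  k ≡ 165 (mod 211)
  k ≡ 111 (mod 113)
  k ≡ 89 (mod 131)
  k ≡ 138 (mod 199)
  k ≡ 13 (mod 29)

The moduli are pairwise coprime; N = 211·113·131·199·29 = 18025331843.
N/211 = 85428113; 85428113 ≡ 121 (mod 211); 121·143 ≡ 1, so inverse 143.
N/113 = 159516211; 159516211 ≡ 100 (mod 113); 100·26 ≡ 1, so inverse 26.
N/131 = 137597953; 137597953 ≡ 7 (mod 131); 7·75 ≡ 1, so inverse 75.
N/199 = 90579557; 90579557 ≡ 130 (mod 199); 130·124 ≡ 1, so inverse 124.
N/29 = 621563167; 621563167 ≡ 19 (mod 29); 19·26 ≡ 1, so inverse 26.
k ≡ 165·85428113·143 + 111·159516211·26 + 89·137597953·75 + 138·90579557·124 + 13·621563167·26 = 5154592177286.
5154592177286 mod 18025331843 = 17372602031.

17372602031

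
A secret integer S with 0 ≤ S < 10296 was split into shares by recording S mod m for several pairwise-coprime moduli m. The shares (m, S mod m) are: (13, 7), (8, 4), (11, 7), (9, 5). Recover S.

1580

The moduli are pairwise coprime; N = 13·8·11·9 = 10296.
N/13 = 792; 792 ≡ 12 (mod 13); 12·12 ≡ 1, so inverse 12.
N/8 = 1287; 1287 ≡ 7 (mod 8); 7·7 ≡ 1, so inverse 7.
N/11 = 936; 936 ≡ 1 (mod 11), inverse 1.
N/9 = 1144; 1144 ≡ 1 (mod 9), inverse 1.
S ≡ 7·792·12 + 4·1287·7 + 7·936·1 + 5·1144·1 = 114836.
114836 mod 10296 = 1580.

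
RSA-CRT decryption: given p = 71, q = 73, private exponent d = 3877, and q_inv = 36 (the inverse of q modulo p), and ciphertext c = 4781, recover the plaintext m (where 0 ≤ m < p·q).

d_p = d mod (p−1) = 3877 mod 70 = 27; d_q = d mod (q−1) = 61.
m₁ = c^(d_p) mod p: c ≡ 24 (mod 71), and 24^27 mod 71 = 29.
m₂ = c^(d_q) mod q: c ≡ 36 (mod 73), and 36^61 mod 73 = 69.
h = q_inv·(m₁ − m₂) mod p = 36·(29 − 69) mod 71 = 51.
m = m₂ + h·q = 69 + 51·73 = 3792.

3792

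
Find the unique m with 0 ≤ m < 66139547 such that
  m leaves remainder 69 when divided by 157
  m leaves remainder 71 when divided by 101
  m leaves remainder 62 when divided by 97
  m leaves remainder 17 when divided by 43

From m ≡ 69 (mod 157) write m = 69 + 157t. Substituting into m ≡ 71 (mod 101) gives 157t ≡ 2 (mod 101), and since 56⁻¹ ≡ 92 (mod 101), t ≡ 83. Hence m ≡ 69 + 157·83 = 13100 (mod 15857).
From m ≡ 13100 (mod 15857) write m = 13100 + 15857t. Substituting into m ≡ 62 (mod 97) gives 15857t ≡ 57 (mod 97), and since 46⁻¹ ≡ 19 (mod 97), t ≡ 16. Hence m ≡ 13100 + 15857·16 = 266812 (mod 1538129).
From m ≡ 266812 (mod 1538129) write m = 266812 + 1538129t. Substituting into m ≡ 17 (mod 43) gives 1538129t ≡ 20 (mod 43), and since 19⁻¹ ≡ 34 (mod 43), t ≡ 35. Hence m ≡ 266812 + 1538129·35 = 54101327 (mod 66139547).

54101327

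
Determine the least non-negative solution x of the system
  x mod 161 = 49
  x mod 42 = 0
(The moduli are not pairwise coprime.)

210

Combine the congruences pairwise.
gcd(161, 42) = 7 and 7 | (0 − 49), so the pair is consistent; merging gives x ≡ 210 (mod 966), where 966 = lcm(161, 42).
The solution is unique modulo lcm(161, 42) = 966.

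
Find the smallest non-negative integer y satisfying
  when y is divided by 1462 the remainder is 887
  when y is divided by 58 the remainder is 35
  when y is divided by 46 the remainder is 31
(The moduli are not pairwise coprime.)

321065

Combine the congruences pairwise.
gcd(1462, 58) = 2 and 2 | (35 − 887), so the pair is consistent; merging gives y ≡ 24279 (mod 42398), where 42398 = lcm(1462, 58).
gcd(42398, 46) = 2 and 2 | (31 − 24279), so the pair is consistent; merging gives y ≡ 321065 (mod 975154), where 975154 = lcm(42398, 46).
The solution is unique modulo lcm(1462, 58, 46) = 975154.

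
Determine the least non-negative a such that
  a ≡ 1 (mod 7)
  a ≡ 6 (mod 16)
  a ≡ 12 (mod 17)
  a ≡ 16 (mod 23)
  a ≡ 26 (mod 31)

From a ≡ 1 (mod 7) write a = 1 + 7t. Substituting into a ≡ 6 (mod 16) gives 7t ≡ 5 (mod 16), and since 7⁻¹ ≡ 7 (mod 16), t ≡ 3. Hence a ≡ 1 + 7·3 = 22 (mod 112).
From a ≡ 22 (mod 112) write a = 22 + 112t. Substituting into a ≡ 12 (mod 17) gives 112t ≡ 7 (mod 17), and since 10⁻¹ ≡ 12 (mod 17), t ≡ 16. Hence a ≡ 22 + 112·16 = 1814 (mod 1904).
From a ≡ 1814 (mod 1904) write a = 1814 + 1904t. Substituting into a ≡ 16 (mod 23) gives 1904t ≡ 19 (mod 23), and since 18⁻¹ ≡ 9 (mod 23), t ≡ 10. Hence a ≡ 1814 + 1904·10 = 20854 (mod 43792).
From a ≡ 20854 (mod 43792) write a = 20854 + 43792t. Substituting into a ≡ 26 (mod 31) gives 43792t ≡ 4 (mod 31), and since 20⁻¹ ≡ 14 (mod 31), t ≡ 25. Hence a ≡ 20854 + 43792·25 = 1115654 (mod 1357552).

1115654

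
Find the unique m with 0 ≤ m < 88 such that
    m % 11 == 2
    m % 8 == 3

From m ≡ 2 (mod 11) write m = 2 + 11t. Substituting into m ≡ 3 (mod 8) gives 11t ≡ 1 (mod 8), and since 3⁻¹ ≡ 3 (mod 8), t ≡ 3. Hence m ≡ 2 + 11·3 = 35 (mod 88).

35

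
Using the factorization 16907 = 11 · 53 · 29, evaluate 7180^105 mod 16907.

11791

Mod 11: 7180 ≡ 8; by Fermat, exponent reduces to 105 mod 10 = 5; 8^5 ≡ 10 (mod 11).
Mod 53: 7180 ≡ 25; by Fermat, exponent reduces to 105 mod 52 = 1; 25^1 ≡ 25 (mod 53).
Mod 29: 7180 ≡ 17; by Fermat, exponent reduces to 105 mod 28 = 21; 17^21 ≡ 17 (mod 29).
Combine by CRT: x ≡ 10 (mod 11), x ≡ 25 (mod 53), x ≡ 17 (mod 29) ⇒ x ≡ 11791 (mod 16907).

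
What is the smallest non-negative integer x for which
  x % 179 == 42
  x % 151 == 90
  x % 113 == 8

From x ≡ 42 (mod 179) write x = 42 + 179t. Substituting into x ≡ 90 (mod 151) gives 179t ≡ 48 (mod 151), and since 28⁻¹ ≡ 27 (mod 151), t ≡ 88. Hence x ≡ 42 + 179·88 = 15794 (mod 27029).
From x ≡ 15794 (mod 27029) write x = 15794 + 27029t. Substituting into x ≡ 8 (mod 113) gives 27029t ≡ 34 (mod 113), and since 22⁻¹ ≡ 36 (mod 113), t ≡ 94. Hence x ≡ 15794 + 27029·94 = 2556520 (mod 3054277).

2556520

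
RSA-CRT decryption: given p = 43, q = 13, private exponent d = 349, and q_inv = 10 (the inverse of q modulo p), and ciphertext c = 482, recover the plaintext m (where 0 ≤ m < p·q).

d_p = d mod (p−1) = 349 mod 42 = 13; d_q = d mod (q−1) = 1.
m₁ = c^(d_p) mod p: c ≡ 9 (mod 43), and 9^13 mod 43 = 15.
m₂ = c^(d_q) mod q: c ≡ 1 (mod 13), and 1^1 mod 13 = 1.
h = q_inv·(m₁ − m₂) mod p = 10·(15 − 1) mod 43 = 11.
m = m₂ + h·q = 1 + 11·13 = 144.

144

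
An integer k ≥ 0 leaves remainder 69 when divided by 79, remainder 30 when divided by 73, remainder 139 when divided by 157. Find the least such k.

792518

The moduli are pairwise coprime; N = 79·73·157 = 905419.
N/79 = 11461; 11461 ≡ 6 (mod 79); 6·66 ≡ 1, so inverse 66.
N/73 = 12403; 12403 ≡ 66 (mod 73); 66·52 ≡ 1, so inverse 52.
N/157 = 5767; 5767 ≡ 115 (mod 157); 115·71 ≡ 1, so inverse 71.
k ≡ 69·11461·66 + 30·12403·52 + 139·5767·71 = 128456597.
128456597 mod 905419 = 792518.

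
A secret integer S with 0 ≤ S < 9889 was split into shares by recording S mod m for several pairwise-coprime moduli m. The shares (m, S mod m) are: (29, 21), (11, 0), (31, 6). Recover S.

From S ≡ 21 (mod 29) write S = 21 + 29t. Substituting into S ≡ 0 (mod 11) gives 29t ≡ 1 (mod 11), and since 7⁻¹ ≡ 8 (mod 11), t ≡ 8. Hence S ≡ 21 + 29·8 = 253 (mod 319).
From S ≡ 253 (mod 319) write S = 253 + 319t. Substituting into S ≡ 6 (mod 31) gives 319t ≡ 1 (mod 31), and since 9⁻¹ ≡ 7 (mod 31), t ≡ 7. Hence S ≡ 253 + 319·7 = 2486 (mod 9889).

2486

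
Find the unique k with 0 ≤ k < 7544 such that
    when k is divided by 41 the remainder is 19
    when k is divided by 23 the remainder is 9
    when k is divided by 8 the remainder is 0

The moduli are pairwise coprime; N = 41·23·8 = 7544.
N/41 = 184; 184 ≡ 20 (mod 41); 20·39 ≡ 1, so inverse 39.
N/23 = 328; 328 ≡ 6 (mod 23); 6·4 ≡ 1, so inverse 4.
N/8 = 943; 943 ≡ 7 (mod 8); 7·7 ≡ 1, so inverse 7.
k ≡ 19·184·39 + 9·328·4 + 0·943·7 = 148152.
148152 mod 7544 = 4816.

4816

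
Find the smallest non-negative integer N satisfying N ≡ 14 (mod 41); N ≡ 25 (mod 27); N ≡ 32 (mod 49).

The moduli are pairwise coprime; M = 41·27·49 = 54243.
M/41 = 1323; 1323 ≡ 11 (mod 41); 11·15 ≡ 1, so inverse 15.
M/27 = 2009; 2009 ≡ 11 (mod 27); 11·5 ≡ 1, so inverse 5.
M/49 = 1107; 1107 ≡ 29 (mod 49); 29·22 ≡ 1, so inverse 22.
N ≡ 14·1323·15 + 25·2009·5 + 32·1107·22 = 1308283.
1308283 mod 54243 = 6451.

6451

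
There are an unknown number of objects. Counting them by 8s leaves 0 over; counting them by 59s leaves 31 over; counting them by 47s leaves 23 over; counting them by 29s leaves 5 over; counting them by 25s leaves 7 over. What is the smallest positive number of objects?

10238832

From N ≡ 0 (mod 8) write N = 0 + 8t. Substituting into N ≡ 31 (mod 59) gives 8t ≡ 31 (mod 59), and since 8⁻¹ ≡ 37 (mod 59), t ≡ 26. Hence N ≡ 0 + 8·26 = 208 (mod 472).
From N ≡ 208 (mod 472) write N = 208 + 472t. Substituting into N ≡ 23 (mod 47) gives 472t ≡ 3 (mod 47), and since 2⁻¹ ≡ 24 (mod 47), t ≡ 25. Hence N ≡ 208 + 472·25 = 12008 (mod 22184).
From N ≡ 12008 (mod 22184) write N = 12008 + 22184t. Substituting into N ≡ 5 (mod 29) gives 22184t ≡ 3 (mod 29), and since 28⁻¹ ≡ 28 (mod 29), t ≡ 26. Hence N ≡ 12008 + 22184·26 = 588792 (mod 643336).
From N ≡ 588792 (mod 643336) write N = 588792 + 643336t. Substituting into N ≡ 7 (mod 25) gives 643336t ≡ 15 (mod 25), and since 11⁻¹ ≡ 16 (mod 25), t ≡ 15. Hence N ≡ 588792 + 643336·15 = 10238832 (mod 16083400).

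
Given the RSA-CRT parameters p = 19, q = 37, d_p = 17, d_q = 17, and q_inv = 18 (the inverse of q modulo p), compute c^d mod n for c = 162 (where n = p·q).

m₁ = c^(d_p) mod p: c ≡ 10 (mod 19), and 10^17 mod 19 = 2.
m₂ = c^(d_q) mod q: c ≡ 14 (mod 37), and 14^17 mod 37 = 29.
h = q_inv·(m₁ − m₂) mod p = 18·(2 − 29) mod 19 = 8.
m = m₂ + h·q = 29 + 8·37 = 325.

325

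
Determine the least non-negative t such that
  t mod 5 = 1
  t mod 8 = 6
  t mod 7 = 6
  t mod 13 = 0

286

The moduli are pairwise coprime; N = 5·8·7·13 = 3640.
N/5 = 728; 728 ≡ 3 (mod 5); 3·2 ≡ 1, so inverse 2.
N/8 = 455; 455 ≡ 7 (mod 8); 7·7 ≡ 1, so inverse 7.
N/7 = 520; 520 ≡ 2 (mod 7); 2·4 ≡ 1, so inverse 4.
N/13 = 280; 280 ≡ 7 (mod 13); 7·2 ≡ 1, so inverse 2.
t ≡ 1·728·2 + 6·455·7 + 6·520·4 + 0·280·2 = 33046.
33046 mod 3640 = 286.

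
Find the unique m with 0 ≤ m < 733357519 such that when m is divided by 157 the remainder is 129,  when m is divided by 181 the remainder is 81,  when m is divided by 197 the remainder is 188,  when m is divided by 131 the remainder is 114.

The moduli are pairwise coprime; N = 157·181·197·131 = 733357519.
N/157 = 4671067; 4671067 ≡ 3 (mod 157); 3·105 ≡ 1, so inverse 105.
N/181 = 4051699; 4051699 ≡ 14 (mod 181); 14·13 ≡ 1, so inverse 13.
N/197 = 3722627; 3722627 ≡ 115 (mod 197); 115·12 ≡ 1, so inverse 12.
N/131 = 5598149; 5598149 ≡ 126 (mod 131); 126·26 ≡ 1, so inverse 26.
m ≡ 129·4671067·105 + 81·4051699·13 + 188·3722627·12 + 114·5598149·26 = 92527201710.
92527201710 mod 733357519 = 124154316.

124154316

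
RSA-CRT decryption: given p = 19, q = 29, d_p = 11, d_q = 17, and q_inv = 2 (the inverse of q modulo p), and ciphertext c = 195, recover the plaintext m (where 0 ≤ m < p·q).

m₁ = c^(d_p) mod p: c ≡ 5 (mod 19), and 5^11 mod 19 = 6.
m₂ = c^(d_q) mod q: c ≡ 21 (mod 29), and 21^17 mod 29 = 19.
h = q_inv·(m₁ − m₂) mod p = 2·(6 − 19) mod 19 = 12.
m = m₂ + h·q = 19 + 12·29 = 367.

367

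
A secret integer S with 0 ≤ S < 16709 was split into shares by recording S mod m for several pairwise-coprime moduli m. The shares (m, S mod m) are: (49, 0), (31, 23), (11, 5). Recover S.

The moduli are pairwise coprime; N = 49·31·11 = 16709.
N/49 = 341; 341 ≡ 47 (mod 49); 47·24 ≡ 1, so inverse 24.
N/31 = 539; 539 ≡ 12 (mod 31); 12·13 ≡ 1, so inverse 13.
N/11 = 1519; 1519 ≡ 1 (mod 11), inverse 1.
S ≡ 0·341·24 + 23·539·13 + 5·1519·1 = 168756.
168756 mod 16709 = 1666.

1666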